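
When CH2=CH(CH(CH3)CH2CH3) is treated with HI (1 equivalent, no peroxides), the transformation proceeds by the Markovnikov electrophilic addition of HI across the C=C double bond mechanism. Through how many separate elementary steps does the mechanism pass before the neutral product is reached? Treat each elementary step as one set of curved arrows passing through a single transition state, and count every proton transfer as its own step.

Step 1: Protonation of the alkene by HI: the π bond acts as the nucleophile and picks up H⁺, giving the more stable (Markovnikov) secondary carbocation. The H–I bond breaks heterolytically, releasing I⁻.
Step 2: A hydride (H with its bonding pair) migrates from the adjacent sec-butyl carbon to the cationic centre — a 1,2-hydride shift — upgrading the secondary cation to a tertiary one.
Step 3: The I⁻ anion donates a lone pair to the carbocation, forming the new C–I σ-bond and giving the neutral alkyl halide.
Total: 3 elementary steps.

3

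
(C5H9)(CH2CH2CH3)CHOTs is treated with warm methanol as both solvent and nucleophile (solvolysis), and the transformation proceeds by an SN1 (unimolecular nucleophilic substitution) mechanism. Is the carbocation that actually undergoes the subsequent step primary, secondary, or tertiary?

Step 1: Ionisation: the C–O σ-bond cleaves heterolytically; both bonding electrons depart with TsO⁻, leaving a secondary carbocation at the α-carbon.
Step 2: A hydride (H with its bonding pair) migrates from the adjacent cyclopentyl carbon to the cationic centre — a 1,2-hydride shift — upgrading the secondary cation to a tertiary one.
The cation rearranges from secondary to tertiary via a 1,2-hydride shift from the adjacent cyclopentyl carbon; the tertiary cation is what reacts next.

tertiary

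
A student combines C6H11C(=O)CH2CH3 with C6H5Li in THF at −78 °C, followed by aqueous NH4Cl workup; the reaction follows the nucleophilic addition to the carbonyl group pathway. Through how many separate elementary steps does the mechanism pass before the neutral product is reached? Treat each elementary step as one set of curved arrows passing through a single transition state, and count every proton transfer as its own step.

2

Step 1: Nucleophilic addition: the carbanion-like carbon of C6H5Li adds to the carbonyl carbon, pushing the π(C=O) electron pair onto oxygen and giving a tetrahedral alkoxide.
Step 2: Protonation of the alkoxide by aqueous NH4Cl workup furnishes an alcohol.
Total: 2 elementary steps.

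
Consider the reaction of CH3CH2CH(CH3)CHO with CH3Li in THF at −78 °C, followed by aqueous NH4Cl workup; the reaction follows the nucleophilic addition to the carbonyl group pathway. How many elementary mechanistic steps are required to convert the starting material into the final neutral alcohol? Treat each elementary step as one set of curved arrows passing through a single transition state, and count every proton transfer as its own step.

Step 1: the carbanion-like carbon of CH3Li attacks the sp² carbonyl carbon; the C=O π bond breaks and the electrons end up as a lone pair on the alkoxide oxygen of the tetrahedral intermediate.
Step 2: On aqueous NH4Cl workup the alkoxide oxygen is protonated, giving an alcohol.
Total: 2 elementary steps.

2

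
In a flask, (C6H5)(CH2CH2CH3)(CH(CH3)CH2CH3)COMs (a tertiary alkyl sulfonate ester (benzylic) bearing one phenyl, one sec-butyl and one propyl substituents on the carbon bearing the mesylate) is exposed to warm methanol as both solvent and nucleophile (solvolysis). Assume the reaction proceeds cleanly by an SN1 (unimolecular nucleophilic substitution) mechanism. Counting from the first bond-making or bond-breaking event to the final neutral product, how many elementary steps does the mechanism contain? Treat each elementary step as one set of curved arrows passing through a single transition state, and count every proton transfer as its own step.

3

Step 1: Rate-determining heterolysis of the C–O bond gives MsO⁻ and a tertiary carbocation.
(No 1,2-shift: no single shift to an adjacent carbon would give a more stable cation.)
Step 2: CH3OH donates an oxygen lone pair into the empty p orbital of the cation, giving a protonated ether (an oxonium ion).
Step 3: A second solvent molecule removes the proton on oxygen, giving the neutral ether product.
Total: 3 elementary steps.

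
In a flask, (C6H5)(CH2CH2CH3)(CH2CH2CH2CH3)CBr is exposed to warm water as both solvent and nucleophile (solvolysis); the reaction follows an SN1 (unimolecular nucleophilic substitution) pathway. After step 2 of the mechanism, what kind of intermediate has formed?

Step 1: Rate-determining heterolysis of the C–Br bond gives Br⁻ and a tertiary carbocation.
Step 2: A lone pair on the oxygen of H2O attacks the carbocation, forming a new C–O σ-bond and an oxonium ion.
After step 2 the species present is an oxonium ion.

oxonium ion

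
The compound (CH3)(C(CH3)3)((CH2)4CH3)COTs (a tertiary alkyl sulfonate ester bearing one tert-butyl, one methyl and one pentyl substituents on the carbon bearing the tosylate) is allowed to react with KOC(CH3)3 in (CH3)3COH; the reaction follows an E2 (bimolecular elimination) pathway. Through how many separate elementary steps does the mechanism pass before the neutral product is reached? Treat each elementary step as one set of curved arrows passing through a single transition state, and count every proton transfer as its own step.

Step 1: The strong base (CH3)3CO⁻ removes a β-hydrogen; in the same concerted event the electrons of the breaking C–H bond form the new π(C=C) bond and the C–O σ-bond breaks, expelling TsO⁻. Anti-periplanar geometry; one transition state.
Total: 1 elementary step.

1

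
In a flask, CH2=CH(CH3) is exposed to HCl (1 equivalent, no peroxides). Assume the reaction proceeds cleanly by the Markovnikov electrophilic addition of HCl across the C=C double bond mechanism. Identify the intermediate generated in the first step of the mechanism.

Step 1: Electrophilic addition begins with the π(C=C) electrons forming a bond to the proton of HCl. Following Markovnikov's rule, the resulting cation is secondary. The H–Cl bond breaks heterolytically, releasing Cl⁻.
After step 1 the species present is a secondary carbocation.

secondary carbocation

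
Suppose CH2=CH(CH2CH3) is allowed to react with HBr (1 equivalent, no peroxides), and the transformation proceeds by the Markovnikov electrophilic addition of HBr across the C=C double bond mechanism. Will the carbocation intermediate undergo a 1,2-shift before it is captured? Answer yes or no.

The first-formed carbocation is secondary.
No single 1,2-shift to an adjacent carbon would produce a more-substituted cation than the one already present, so no rearrangement occurs.

no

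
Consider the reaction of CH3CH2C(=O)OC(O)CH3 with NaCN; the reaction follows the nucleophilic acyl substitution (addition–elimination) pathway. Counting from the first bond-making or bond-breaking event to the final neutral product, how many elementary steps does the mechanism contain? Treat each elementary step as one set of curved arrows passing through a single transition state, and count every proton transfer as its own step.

Step 1: CN⁻ adds to the carbonyl carbon; the C=O π electrons shift onto oxygen and a tetrahedral alkoxide intermediate forms.
Step 2: An oxygen lone pair re-forms the C=O π bond as the C–O σ-bond breaks; CH3CO2⁻ is expelled.
Total: 2 elementary steps.

2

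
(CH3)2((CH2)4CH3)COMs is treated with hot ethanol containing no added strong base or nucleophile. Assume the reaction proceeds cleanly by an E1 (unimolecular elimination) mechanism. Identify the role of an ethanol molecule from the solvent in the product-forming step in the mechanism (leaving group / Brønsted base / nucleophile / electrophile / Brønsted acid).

Brønsted base

Step 2: An ethanol molecule (solvent) deprotonates a β-carbon; as the C–H bond breaks, those electrons form the new alkene π bond.
An ethanol molecule from the solvent in the product-forming step accepts a proton in a proton-transfer step — a Brønsted base.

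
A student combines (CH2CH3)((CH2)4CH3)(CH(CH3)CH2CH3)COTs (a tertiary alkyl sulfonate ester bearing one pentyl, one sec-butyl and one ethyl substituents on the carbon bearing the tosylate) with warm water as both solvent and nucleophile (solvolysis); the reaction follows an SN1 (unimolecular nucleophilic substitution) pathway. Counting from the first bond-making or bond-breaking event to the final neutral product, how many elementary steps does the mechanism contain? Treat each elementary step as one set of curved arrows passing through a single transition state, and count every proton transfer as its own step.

Step 1: The C–O bond breaks with both electrons going to the tosylate; TsO⁻ leaves and a tertiary carbocation remains.
(No 1,2-shift: no single shift to an adjacent carbon would give a more stable cation.)
Step 2: H2O donates an oxygen lone pair into the empty p orbital of the cation, giving a protonated alcohol (an oxonium ion).
Step 3: A second solvent molecule removes the proton on oxygen, giving the neutral alcohol product.
Total: 3 elementary steps.

3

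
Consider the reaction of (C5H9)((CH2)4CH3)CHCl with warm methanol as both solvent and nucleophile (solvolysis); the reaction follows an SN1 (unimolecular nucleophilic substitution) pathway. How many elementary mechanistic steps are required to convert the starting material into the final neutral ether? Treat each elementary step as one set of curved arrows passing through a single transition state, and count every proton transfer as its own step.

Step 1: Unassisted departure of Cl⁻ (taking the C–Cl bonding pair) generates a secondary carbocation.
Step 2: Carbocation rearrangement: a 1,2-hydride shift from the adjacent cyclopentyl carbon converts the initially-formed secondary cation into the more stable tertiary cation.
Step 3: A lone pair on the oxygen of CH3OH attacks the carbocation, forming a new C–O σ-bond and an oxonium ion.
Step 4: A second solvent molecule removes the proton on oxygen, giving the neutral ether product.
Total: 4 elementary steps.

4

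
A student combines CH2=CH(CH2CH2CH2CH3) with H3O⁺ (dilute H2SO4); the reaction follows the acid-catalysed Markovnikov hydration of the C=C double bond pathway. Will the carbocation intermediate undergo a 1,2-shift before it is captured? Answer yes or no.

The first-formed carbocation is secondary.
No single 1,2-shift to an adjacent carbon would produce a more-substituted cation than the one already present, so no rearrangement occurs.

no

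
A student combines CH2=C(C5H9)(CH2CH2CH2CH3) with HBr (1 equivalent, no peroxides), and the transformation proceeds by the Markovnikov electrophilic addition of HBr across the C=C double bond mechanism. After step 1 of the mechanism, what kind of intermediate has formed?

Step 1: The π electrons of the C=C bond attack a proton of HBr; Markovnikov addition places the new C–H on the less-substituted alkene carbon, so the positive charge ends up on the more-substituted carbon — a tertiary carbocation. The H–Br bond breaks heterolytically, releasing Br⁻.
After step 1 the species present is a tertiary carbocation.

tertiary carbocation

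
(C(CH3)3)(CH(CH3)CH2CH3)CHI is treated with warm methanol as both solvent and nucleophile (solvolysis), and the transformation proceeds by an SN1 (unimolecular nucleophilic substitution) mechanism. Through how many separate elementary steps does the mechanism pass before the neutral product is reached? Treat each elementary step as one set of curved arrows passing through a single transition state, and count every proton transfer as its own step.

Step 1: Ionisation: the C–I σ-bond cleaves heterolytically; both bonding electrons depart with I⁻, leaving a secondary carbocation at the α-carbon.
Step 2: A hydride (H with its bonding pair) migrates from the adjacent sec-butyl carbon to the cationic centre — a 1,2-hydride shift — upgrading the secondary cation to a tertiary one.
Step 3: A lone pair on the oxygen of CH3OH attacks the carbocation, forming a new C–O σ-bond and an oxonium ion.
Step 4: Deprotonation of the oxonium oxygen by solvent methanol yields the neutral ether.
Total: 4 elementary steps.

4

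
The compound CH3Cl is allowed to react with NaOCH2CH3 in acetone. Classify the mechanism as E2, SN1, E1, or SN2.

Conditions: a methyl substrate with a strong nucleophile in the polar aprotic solvent acetone.
These conditions are the textbook signature of the SN2 pathway.
An unhindered substrate with a strong nucleophile in a polar aprotic solvent favours one-step backside displacement.

SN2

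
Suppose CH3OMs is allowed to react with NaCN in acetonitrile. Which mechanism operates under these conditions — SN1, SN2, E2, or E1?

SN2

Conditions: a methyl substrate with a strong nucleophile in the polar aprotic solvent acetonitrile.
These conditions are the textbook signature of the SN2 pathway.
An unhindered substrate with a strong nucleophile in a polar aprotic solvent favours one-step backside displacement.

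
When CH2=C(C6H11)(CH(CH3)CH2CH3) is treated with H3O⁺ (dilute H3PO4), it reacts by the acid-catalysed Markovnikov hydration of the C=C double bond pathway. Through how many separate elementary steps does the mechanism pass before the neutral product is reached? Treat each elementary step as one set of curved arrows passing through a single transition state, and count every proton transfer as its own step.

3

Step 1: The π electrons of the C=C bond attack a proton of H3O⁺; Markovnikov addition places the new C–H on the less-substituted alkene carbon, so the positive charge ends up on the more-substituted carbon — a tertiary carbocation. H2O is released.
(No 1,2-shift: no single shift to an adjacent carbon would give a more stable cation.)
Step 2: Water acts as the nucleophile: an oxygen lone pair bonds to the cationic carbon, giving an oxonium-ion intermediate.
Step 3: Deprotonation of the oxonium ion by a water molecule delivers the neutral alcohol and regenerates the acid catalyst.
Total: 3 elementary steps.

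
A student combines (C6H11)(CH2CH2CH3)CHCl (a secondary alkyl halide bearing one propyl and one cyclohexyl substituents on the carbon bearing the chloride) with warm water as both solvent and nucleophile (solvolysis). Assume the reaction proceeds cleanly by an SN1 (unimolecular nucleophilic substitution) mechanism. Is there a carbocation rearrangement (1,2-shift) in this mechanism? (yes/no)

The first-formed carbocation is secondary.
The adjacent cyclohexyl carbon already bears 2 other carbon substituents and has a hydrogen to migrate; after a 1,2-hydride shift from that carbon the positive charge sits on a tertiary centre.
Tertiary is more stable than secondary, so the shift occurs.

yes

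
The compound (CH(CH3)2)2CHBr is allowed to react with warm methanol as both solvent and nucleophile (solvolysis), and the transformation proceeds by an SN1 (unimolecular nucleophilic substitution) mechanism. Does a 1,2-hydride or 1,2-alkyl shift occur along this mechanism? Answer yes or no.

yes

The first-formed carbocation is secondary.
The adjacent isopropyl carbon already bears 2 other carbon substituents and has a hydrogen to migrate; after a 1,2-hydride shift from that carbon the positive charge sits on a tertiary centre.
Tertiary is more stable than secondary, so the shift occurs.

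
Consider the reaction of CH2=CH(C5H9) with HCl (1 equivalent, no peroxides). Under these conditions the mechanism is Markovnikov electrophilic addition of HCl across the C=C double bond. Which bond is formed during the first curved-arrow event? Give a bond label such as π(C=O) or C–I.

C–H

Step 1: The π electrons of the C=C bond attack a proton of HCl; Markovnikov addition places the new C–H on the less-substituted alkene carbon, so the positive charge ends up on the more-substituted carbon — a secondary carbocation. The H–Cl bond breaks heterolytically, releasing Cl⁻.
The bond formed in this step is the C–H bond.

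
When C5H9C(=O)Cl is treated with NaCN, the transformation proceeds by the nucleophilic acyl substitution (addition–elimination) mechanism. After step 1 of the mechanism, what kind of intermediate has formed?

Step 1: Nucleophilic addition of CN⁻ to the acyl carbon breaks the π(C=O) bond and yields a tetrahedral, anionic intermediate.
After step 1 the species present is a tetrahedral intermediate.

tetrahedral intermediate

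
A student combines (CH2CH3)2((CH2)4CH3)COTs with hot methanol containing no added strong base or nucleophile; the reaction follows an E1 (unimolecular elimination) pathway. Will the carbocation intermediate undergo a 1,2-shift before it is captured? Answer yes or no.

The first-formed carbocation is tertiary.
No single 1,2-shift to an adjacent carbon would produce a more-substituted cation than the one already present, so no rearrangement occurs.

no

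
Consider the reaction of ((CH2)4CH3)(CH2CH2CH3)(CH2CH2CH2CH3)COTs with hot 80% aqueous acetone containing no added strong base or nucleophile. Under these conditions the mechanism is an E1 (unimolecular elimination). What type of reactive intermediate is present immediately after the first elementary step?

Step 1: Ionisation: the C–O σ-bond cleaves heterolytically; both bonding electrons depart with TsO⁻, leaving a tertiary carbocation at the α-carbon.
After step 1 the species present is a tertiary carbocation.

tertiary carbocation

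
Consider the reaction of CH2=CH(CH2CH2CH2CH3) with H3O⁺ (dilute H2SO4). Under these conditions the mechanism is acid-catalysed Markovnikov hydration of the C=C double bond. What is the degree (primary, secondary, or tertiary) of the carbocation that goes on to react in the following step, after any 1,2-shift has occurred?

secondary

Step 1: Electrophilic addition begins with the π(C=C) electrons forming a bond to the proton of H3O⁺. Following Markovnikov's rule, the resulting cation is secondary. H2O is released.
No single 1,2-shift to an adjacent carbon would give a more-substituted cation, so no rearrangement occurs.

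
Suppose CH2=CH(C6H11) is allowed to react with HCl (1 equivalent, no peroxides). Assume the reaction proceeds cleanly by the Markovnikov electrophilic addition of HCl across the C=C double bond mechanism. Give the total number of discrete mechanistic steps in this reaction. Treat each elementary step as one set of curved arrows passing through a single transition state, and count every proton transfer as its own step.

Step 1: The π electrons of the C=C bond attack a proton of HCl; Markovnikov addition places the new C–H on the less-substituted alkene carbon, so the positive charge ends up on the more-substituted carbon — a secondary carbocation. The H–Cl bond breaks heterolytically, releasing Cl⁻.
Step 2: Carbocation rearrangement: a 1,2-hydride shift from the adjacent cyclohexyl carbon converts the initially-formed secondary cation into the more stable tertiary cation.
Step 3: Nucleophilic attack by Cl⁻ on the carbocation completes the addition, giving R–Cl.
Total: 3 elementary steps.

3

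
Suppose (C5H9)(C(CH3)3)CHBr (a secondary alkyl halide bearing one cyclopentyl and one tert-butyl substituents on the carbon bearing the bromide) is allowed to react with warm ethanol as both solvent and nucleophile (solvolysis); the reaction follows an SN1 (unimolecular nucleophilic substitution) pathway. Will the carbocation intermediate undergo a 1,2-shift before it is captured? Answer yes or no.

The first-formed carbocation is secondary.
The adjacent cyclopentyl carbon already bears 2 other carbon substituents and has a hydrogen to migrate; after a 1,2-hydride shift from that carbon the positive charge sits on a tertiary centre.
Tertiary is more stable than secondary, so the shift occurs.

yes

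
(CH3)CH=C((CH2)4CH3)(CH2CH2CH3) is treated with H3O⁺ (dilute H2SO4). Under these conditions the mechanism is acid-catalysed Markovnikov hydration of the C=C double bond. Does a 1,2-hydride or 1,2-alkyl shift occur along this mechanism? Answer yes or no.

no

The first-formed carbocation is tertiary.
No single 1,2-shift to an adjacent carbon would produce a more-substituted cation than the one already present, so no rearrangement occurs.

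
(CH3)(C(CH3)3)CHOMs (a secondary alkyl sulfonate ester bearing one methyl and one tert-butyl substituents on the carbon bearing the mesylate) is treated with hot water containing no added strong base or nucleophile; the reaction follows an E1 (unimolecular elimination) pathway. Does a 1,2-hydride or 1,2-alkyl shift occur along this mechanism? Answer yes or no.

The first-formed carbocation is secondary.
The adjacent tert-butyl carbon has no hydrogen but bears methyl groups; migration of one methyl with its bonding pair (a 1,2-methyl shift) places the charge on a tertiary centre.
Tertiary is more stable than secondary, so the shift occurs.

yes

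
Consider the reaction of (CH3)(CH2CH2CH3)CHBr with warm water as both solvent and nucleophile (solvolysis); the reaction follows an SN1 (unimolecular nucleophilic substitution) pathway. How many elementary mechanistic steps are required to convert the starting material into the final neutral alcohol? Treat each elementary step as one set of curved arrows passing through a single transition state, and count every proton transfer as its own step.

3

Step 1: Rate-determining heterolysis of the C–Br bond gives Br⁻ and a secondary carbocation.
(No 1,2-shift: no single shift to an adjacent carbon would give a more stable cation.)
Step 2: H2O donates an oxygen lone pair into the empty p orbital of the cation, giving a protonated alcohol (an oxonium ion).
Step 3: Deprotonation of the oxonium oxygen by solvent water yields the neutral alcohol.
Total: 3 elementary steps.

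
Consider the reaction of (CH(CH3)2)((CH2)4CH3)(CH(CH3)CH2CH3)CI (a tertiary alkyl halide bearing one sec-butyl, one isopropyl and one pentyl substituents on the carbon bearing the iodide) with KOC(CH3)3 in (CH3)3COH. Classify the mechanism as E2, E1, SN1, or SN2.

E2

Conditions: a strong/bulky base with a tertiary substrate bearing a β-hydrogen.
These conditions are the textbook signature of the E2 pathway.
A strong (often hindered) base removes a β-H in concert with loss of the leaving group — bimolecular elimination.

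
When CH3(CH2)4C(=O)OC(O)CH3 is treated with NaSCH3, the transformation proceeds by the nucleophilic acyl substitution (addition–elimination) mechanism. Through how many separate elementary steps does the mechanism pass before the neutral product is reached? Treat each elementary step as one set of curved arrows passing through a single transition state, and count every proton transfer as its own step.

Step 1: A lone pair on the S of CH3S⁻ attacks the electrophilic acyl carbon; the π(C=O) electrons move onto oxygen, giving a tetrahedral intermediate.
Step 2: An oxygen lone pair re-forms the C=O π bond as the C–O σ-bond breaks; CH3CO2⁻ is expelled.
Total: 2 elementary steps.

2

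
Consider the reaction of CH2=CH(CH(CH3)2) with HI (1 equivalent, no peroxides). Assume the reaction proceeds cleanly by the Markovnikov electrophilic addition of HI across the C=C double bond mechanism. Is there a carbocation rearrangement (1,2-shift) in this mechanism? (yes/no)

yes

The first-formed carbocation is secondary.
The adjacent isopropyl carbon already bears 2 other carbon substituents and has a hydrogen to migrate; after a 1,2-hydride shift from that carbon the positive charge sits on a tertiary centre.
Tertiary is more stable than secondary, so the shift occurs.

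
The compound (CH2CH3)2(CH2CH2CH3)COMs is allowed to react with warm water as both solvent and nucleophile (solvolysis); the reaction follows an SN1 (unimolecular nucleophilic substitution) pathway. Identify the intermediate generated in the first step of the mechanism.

Step 1: Unassisted departure of MsO⁻ (taking the C–O bonding pair) generates a tertiary carbocation.
After step 1 the species present is a tertiary carbocation.

tertiary carbocation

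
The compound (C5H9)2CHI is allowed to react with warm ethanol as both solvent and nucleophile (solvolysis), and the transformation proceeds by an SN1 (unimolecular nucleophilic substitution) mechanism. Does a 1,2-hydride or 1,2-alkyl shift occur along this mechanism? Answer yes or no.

The first-formed carbocation is secondary.
The adjacent cyclopentyl carbon already bears 2 other carbon substituents and has a hydrogen to migrate; after a 1,2-hydride shift from that carbon the positive charge sits on a tertiary centre.
Tertiary is more stable than secondary, so the shift occurs.

yes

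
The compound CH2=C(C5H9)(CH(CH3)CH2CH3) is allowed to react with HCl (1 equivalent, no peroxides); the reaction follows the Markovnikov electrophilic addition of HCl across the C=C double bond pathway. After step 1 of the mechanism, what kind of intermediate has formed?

tertiary carbocation

Step 1: The π electrons of the C=C bond attack a proton of HCl; Markovnikov addition places the new C–H on the less-substituted alkene carbon, so the positive charge ends up on the more-substituted carbon — a tertiary carbocation. The H–Cl bond breaks heterolytically, releasing Cl⁻.
After step 1 the species present is a tertiary carbocation.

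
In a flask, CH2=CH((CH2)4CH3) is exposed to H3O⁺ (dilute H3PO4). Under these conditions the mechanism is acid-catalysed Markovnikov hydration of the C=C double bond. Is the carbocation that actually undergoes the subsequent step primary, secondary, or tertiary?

secondary

Step 1: Electrophilic addition begins with the π(C=C) electrons forming a bond to the proton of H3O⁺. Following Markovnikov's rule, the resulting cation is secondary. H2O is released.
No single 1,2-shift to an adjacent carbon would give a more-substituted cation, so no rearrangement occurs.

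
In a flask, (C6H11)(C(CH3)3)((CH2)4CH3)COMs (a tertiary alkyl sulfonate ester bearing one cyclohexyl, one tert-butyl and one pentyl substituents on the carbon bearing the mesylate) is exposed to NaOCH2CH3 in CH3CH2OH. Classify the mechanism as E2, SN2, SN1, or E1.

Conditions: a strong base with a tertiary substrate bearing a β-hydrogen.
These conditions are the textbook signature of the E2 pathway.
A strong (often hindered) base removes a β-H in concert with loss of the leaving group — bimolecular elimination.

E2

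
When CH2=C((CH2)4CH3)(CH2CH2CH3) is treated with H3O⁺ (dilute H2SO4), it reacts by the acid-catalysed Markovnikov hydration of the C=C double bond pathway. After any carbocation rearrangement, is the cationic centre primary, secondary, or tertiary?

tertiary

Step 1: The π electrons of the C=C bond attack a proton of H3O⁺; Markovnikov addition places the new C–H on the less-substituted alkene carbon, so the positive charge ends up on the more-substituted carbon — a tertiary carbocation. H2O is released.
No single 1,2-shift to an adjacent carbon would give a more-substituted cation, so no rearrangement occurs.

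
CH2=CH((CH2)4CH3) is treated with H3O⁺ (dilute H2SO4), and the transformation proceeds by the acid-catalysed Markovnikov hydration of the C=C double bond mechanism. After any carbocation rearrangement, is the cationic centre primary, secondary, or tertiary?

secondary

Step 1: Protonation of the alkene by H3O⁺: the π bond acts as the nucleophile and picks up H⁺, giving the more stable (Markovnikov) secondary carbocation. H2O is released.
No single 1,2-shift to an adjacent carbon would give a more-substituted cation, so no rearrangement occurs.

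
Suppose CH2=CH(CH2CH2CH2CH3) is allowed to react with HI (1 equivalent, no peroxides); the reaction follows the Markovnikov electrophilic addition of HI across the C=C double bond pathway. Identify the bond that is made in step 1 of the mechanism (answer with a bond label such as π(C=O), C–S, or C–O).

C–H

Step 1: Electrophilic addition begins with the π(C=C) electrons forming a bond to the proton of HI. Following Markovnikov's rule, the resulting cation is secondary. The H–I bond breaks heterolytically, releasing I⁻.
The bond formed in this step is the C–H bond.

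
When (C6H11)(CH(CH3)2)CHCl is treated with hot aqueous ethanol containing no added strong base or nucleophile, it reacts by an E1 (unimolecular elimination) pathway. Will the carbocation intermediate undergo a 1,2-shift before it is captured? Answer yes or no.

The first-formed carbocation is secondary.
The adjacent isopropyl carbon already bears 2 other carbon substituents and has a hydrogen to migrate; after a 1,2-hydride shift from that carbon the positive charge sits on a tertiary centre.
Tertiary is more stable than secondary, so the shift occurs.

yes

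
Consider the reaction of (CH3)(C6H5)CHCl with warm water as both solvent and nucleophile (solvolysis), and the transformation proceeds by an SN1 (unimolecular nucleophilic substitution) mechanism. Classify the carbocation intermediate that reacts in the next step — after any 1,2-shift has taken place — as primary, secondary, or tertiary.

secondary

Step 1: Unassisted departure of Cl⁻ (taking the C–Cl bonding pair) generates a secondary carbocation.
No single 1,2-shift to an adjacent carbon would give a more-substituted cation, so no rearrangement occurs.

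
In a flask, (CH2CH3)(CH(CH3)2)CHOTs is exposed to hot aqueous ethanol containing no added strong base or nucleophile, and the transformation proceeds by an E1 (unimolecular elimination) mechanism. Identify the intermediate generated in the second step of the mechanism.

tertiary carbocation

Step 1: Ionisation: the C–O σ-bond cleaves heterolytically; both bonding electrons depart with TsO⁻, leaving a secondary carbocation at the α-carbon.
Step 2: A hydride (H with its bonding pair) migrates from the adjacent isopropyl carbon to the cationic centre — a 1,2-hydride shift — upgrading the secondary cation to a tertiary one.
After step 2 the species present is a tertiary carbocation.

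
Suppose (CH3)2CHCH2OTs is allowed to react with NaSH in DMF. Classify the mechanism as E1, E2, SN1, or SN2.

Conditions: a primary substrate with a strong nucleophile in the polar aprotic solvent DMF.
These conditions are the textbook signature of the SN2 pathway.
An unhindered substrate with a strong nucleophile in a polar aprotic solvent favours one-step backside displacement.

SN2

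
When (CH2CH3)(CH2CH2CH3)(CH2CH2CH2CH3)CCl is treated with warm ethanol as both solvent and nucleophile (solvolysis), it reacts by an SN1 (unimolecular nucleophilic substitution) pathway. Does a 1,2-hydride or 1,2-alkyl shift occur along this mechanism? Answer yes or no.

no

The first-formed carbocation is tertiary.
No single 1,2-shift to an adjacent carbon would produce a more-substituted cation than the one already present, so no rearrangement occurs.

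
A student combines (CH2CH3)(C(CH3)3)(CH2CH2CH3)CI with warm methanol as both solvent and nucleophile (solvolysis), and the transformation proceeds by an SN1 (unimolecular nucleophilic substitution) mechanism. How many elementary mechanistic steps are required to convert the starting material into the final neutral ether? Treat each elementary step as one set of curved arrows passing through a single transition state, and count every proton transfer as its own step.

Step 1: Unassisted departure of I⁻ (taking the C–I bonding pair) generates a tertiary carbocation.
(No 1,2-shift: no single shift to an adjacent carbon would give a more stable cation.)
Step 2: A lone pair on the oxygen of CH3OH attacks the carbocation, forming a new C–O σ-bond and an oxonium ion.
Step 3: A second solvent molecule removes the proton on oxygen, giving the neutral ether product.
Total: 3 elementary steps.

3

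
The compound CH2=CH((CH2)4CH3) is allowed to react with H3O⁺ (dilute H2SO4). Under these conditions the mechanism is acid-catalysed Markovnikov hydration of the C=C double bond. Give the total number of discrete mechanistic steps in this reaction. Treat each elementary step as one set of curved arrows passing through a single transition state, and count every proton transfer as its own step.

Step 1: Protonation of the alkene by H3O⁺: the π bond acts as the nucleophile and picks up H⁺, giving the more stable (Markovnikov) secondary carbocation. H2O is released.
(No 1,2-shift: no single shift to an adjacent carbon would give a more stable cation.)
Step 2: Nucleophilic capture of the cation by H2O produces the protonated alcohol (an oxonium ion).
Step 3: H2O removes a proton from the oxonium oxygen, regenerating H3O⁺ and giving the neutral alcohol.
Total: 3 elementary steps.

3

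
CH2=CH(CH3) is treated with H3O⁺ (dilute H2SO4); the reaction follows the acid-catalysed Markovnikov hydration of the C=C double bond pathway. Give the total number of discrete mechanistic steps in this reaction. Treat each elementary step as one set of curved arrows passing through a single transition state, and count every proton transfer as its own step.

3

Step 1: Protonation of the alkene by H3O⁺: the π bond acts as the nucleophile and picks up H⁺, giving the more stable (Markovnikov) secondary carbocation. H2O is released.
(No 1,2-shift: no single shift to an adjacent carbon would give a more stable cation.)
Step 2: A lone pair on the oxygen of H2O attacks the carbocation, forming a C–O bond and an oxonium ion (a protonated alcohol).
Step 3: Proton transfer from the O–H of the oxonium ion to H2O completes the catalytic cycle and yields the alcohol.
Total: 3 elementary steps.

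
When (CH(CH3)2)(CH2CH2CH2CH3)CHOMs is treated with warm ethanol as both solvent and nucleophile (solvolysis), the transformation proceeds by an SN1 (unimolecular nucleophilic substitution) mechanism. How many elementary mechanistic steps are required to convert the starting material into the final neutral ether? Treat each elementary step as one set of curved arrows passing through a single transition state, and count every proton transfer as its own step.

4

Step 1: Ionisation: the C–O σ-bond cleaves heterolytically; both bonding electrons depart with MsO⁻, leaving a secondary carbocation at the α-carbon.
Step 2: A 1,2-hydride shift from the adjacent isopropyl carbon moves the positive charge from the secondary centre to an adjacent carbon, generating a more stable tertiary carbocation.
Step 3: A lone pair on the oxygen of CH3CH2OH attacks the carbocation, forming a new C–O σ-bond and an oxonium ion.
Step 4: A second solvent molecule removes the proton on oxygen, giving the neutral ether product.
Total: 4 elementary steps.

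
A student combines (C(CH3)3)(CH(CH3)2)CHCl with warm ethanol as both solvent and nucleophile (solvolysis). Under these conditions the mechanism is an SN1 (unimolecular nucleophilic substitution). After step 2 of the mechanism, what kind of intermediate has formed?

tertiary carbocation

Step 1: Unassisted departure of Cl⁻ (taking the C–Cl bonding pair) generates a secondary carbocation.
Step 2: A hydride (H with its bonding pair) migrates from the adjacent isopropyl carbon to the cationic centre — a 1,2-hydride shift — upgrading the secondary cation to a tertiary one.
After step 2 the species present is a tertiary carbocation.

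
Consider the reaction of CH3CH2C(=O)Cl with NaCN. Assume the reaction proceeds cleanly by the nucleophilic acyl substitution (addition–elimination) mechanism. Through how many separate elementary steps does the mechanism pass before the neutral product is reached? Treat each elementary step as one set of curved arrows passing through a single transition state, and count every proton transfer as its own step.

2

Step 1: A lone pair on the C of CN⁻ attacks the electrophilic acyl carbon; the π(C=O) electrons move onto oxygen, giving a tetrahedral intermediate.
Step 2: Elimination step: re-formation of the carbonyl π bond drives out Cl⁻, giving the new acyl compound.
Total: 2 elementary steps.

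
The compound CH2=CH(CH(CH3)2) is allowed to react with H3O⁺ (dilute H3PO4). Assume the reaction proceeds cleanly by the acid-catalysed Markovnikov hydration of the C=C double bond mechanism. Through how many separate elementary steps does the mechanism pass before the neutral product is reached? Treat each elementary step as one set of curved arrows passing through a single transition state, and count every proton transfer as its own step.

4

Step 1: The π electrons of the C=C bond attack a proton of H3O⁺; Markovnikov addition places the new C–H on the less-substituted alkene carbon, so the positive charge ends up on the more-substituted carbon — a secondary carbocation. H2O is released.
Step 2: A 1,2-hydride shift from the adjacent isopropyl carbon moves the positive charge from the secondary centre to an adjacent carbon, generating a more stable tertiary carbocation.
Step 3: A lone pair on the oxygen of H2O attacks the carbocation, forming a C–O bond and an oxonium ion (a protonated alcohol).
Step 4: H2O removes a proton from the oxonium oxygen, regenerating H3O⁺ and giving the neutral alcohol.
Total: 4 elementary steps.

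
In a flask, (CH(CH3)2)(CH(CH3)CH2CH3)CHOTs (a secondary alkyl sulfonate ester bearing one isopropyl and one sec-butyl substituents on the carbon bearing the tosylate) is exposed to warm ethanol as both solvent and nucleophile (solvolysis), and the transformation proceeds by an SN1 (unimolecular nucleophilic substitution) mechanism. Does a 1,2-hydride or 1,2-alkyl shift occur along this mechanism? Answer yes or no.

yes

The first-formed carbocation is secondary.
The adjacent isopropyl carbon already bears 2 other carbon substituents and has a hydrogen to migrate; after a 1,2-hydride shift from that carbon the positive charge sits on a tertiary centre.
Tertiary is more stable than secondary, so the shift occurs.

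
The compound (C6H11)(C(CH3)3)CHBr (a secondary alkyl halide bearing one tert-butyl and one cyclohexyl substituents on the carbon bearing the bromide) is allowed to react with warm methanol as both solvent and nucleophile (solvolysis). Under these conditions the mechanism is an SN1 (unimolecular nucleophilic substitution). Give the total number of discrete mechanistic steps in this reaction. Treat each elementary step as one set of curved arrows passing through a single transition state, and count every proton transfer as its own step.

Step 1: Rate-determining heterolysis of the C–Br bond gives Br⁻ and a secondary carbocation.
Step 2: Carbocation rearrangement: a 1,2-hydride shift from the adjacent cyclohexyl carbon converts the initially-formed secondary cation into the more stable tertiary cation.
Step 3: CH3OH donates an oxygen lone pair into the empty p orbital of the cation, giving a protonated ether (an oxonium ion).
Step 4: Deprotonation of the oxonium oxygen by solvent methanol yields the neutral ether.
Total: 4 elementary steps.

4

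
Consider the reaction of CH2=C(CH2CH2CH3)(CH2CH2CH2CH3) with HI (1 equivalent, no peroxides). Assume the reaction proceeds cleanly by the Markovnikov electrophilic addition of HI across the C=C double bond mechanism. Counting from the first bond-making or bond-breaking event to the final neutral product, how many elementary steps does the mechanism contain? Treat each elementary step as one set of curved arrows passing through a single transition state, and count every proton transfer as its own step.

Step 1: Electrophilic addition begins with the π(C=C) electrons forming a bond to the proton of HI. Following Markovnikov's rule, the resulting cation is tertiary. The H–I bond breaks heterolytically, releasing I⁻.
(No 1,2-shift: no single shift to an adjacent carbon would give a more stable cation.)
Step 2: Nucleophilic attack by I⁻ on the carbocation completes the addition, giving R–I.
Total: 2 elementary steps.

2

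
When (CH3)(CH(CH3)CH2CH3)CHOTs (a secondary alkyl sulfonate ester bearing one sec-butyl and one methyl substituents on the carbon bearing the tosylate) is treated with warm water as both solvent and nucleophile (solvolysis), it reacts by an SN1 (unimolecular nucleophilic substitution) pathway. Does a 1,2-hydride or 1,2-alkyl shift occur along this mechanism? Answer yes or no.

yes

The first-formed carbocation is secondary.
The adjacent sec-butyl carbon already bears 2 other carbon substituents and has a hydrogen to migrate; after a 1,2-hydride shift from that carbon the positive charge sits on a tertiary centre.
Tertiary is more stable than secondary, so the shift occurs.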